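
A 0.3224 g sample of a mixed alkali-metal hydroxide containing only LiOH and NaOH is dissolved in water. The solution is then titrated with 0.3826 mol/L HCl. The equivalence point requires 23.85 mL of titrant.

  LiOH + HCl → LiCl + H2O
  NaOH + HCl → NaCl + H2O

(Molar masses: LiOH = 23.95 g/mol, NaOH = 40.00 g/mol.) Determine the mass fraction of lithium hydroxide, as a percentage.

19.72 %

n(HCl) = 0.02385 × 0.3826 = 9.125 × 10^-3 mol
Let x = n(LiOH), y = n(NaOH).
Titrant: 1x + 1y = 9.125 × 10^-3;  mass: 23.95x + 40.00y = 0.3224
Solving, x = 2.654 × 10^-3 mol, y = 6.471 × 10^-3 mol
mass of LiOH = 2.654 × 10^-3 × 23.95 = 0.06357 g
% LiOH = 0.06357 / 0.3224 × 100 = 19.72 %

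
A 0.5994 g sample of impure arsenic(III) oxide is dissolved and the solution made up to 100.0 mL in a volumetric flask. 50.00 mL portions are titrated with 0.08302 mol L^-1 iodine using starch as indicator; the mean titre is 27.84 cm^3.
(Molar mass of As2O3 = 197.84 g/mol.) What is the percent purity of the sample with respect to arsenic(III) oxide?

As2O3 + 2 I2 + 2 H2O → As2O5 + 4 HI
n(I2) per titration = 0.02784 × 0.08302 = 2.311 × 10^-3 mol
From the 1:2 ratio, n(As2O3) in each aliquot = 1/2 × 2.311 × 10^-3 = 1.156 × 10^-3 mol
n(As2O3) in the whole flask = 1.156 × 10^-3 × 100.0/50.00 = 2.311 × 10^-3 mol
mass of As2O3 = 2.311 × 10^-3 × 197.84 = 0.4573 g
% As2O3 = 0.4573 / 0.5994 × 100 = 76.29 %

76.29 %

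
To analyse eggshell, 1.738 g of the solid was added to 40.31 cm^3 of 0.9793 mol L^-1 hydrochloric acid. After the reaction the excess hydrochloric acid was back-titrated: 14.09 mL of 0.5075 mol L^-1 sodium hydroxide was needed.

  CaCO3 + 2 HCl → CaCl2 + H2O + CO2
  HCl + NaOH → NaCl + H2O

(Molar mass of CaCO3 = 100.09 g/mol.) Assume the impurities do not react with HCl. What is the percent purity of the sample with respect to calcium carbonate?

93.08 %

n(HCl) added = 0.04031 × 0.9793 = 0.03948 mol
n(NaOH) used in back-titration = 0.01409 × 0.5075 = 7.151 × 10^-3 mol
n(HCl) left over = 7.151 × 10^-3 mol (1:1 ratio)
n(HCl) consumed by analyte = 0.03948 − 7.151 × 10^-3 = 0.03232 mol
From the 1:2 ratio, n(CaCO3) = 1/2 × 0.03232 = 0.01616 mol
mass of CaCO3 = 0.01616 × 100.09 = 1.618 g
% CaCO3 = 1.618 / 1.738 × 100 = 93.08 %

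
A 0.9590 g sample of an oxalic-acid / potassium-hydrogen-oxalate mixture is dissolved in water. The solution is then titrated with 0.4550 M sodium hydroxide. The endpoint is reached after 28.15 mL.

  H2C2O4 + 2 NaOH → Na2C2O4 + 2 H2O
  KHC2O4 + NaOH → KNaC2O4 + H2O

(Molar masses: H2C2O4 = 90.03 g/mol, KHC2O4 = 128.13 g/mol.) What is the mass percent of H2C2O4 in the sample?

n(NaOH) = 0.02815 × 0.4550 = 0.01281 mol
Let x = n(H2C2O4), y = n(KHC2O4).
Titrant: 2x + 1y = 0.01281;  mass: 90.03x + 128.13y = 0.9590
Solving, x = 4.103 × 10^-3 mol, y = 4.601 × 10^-3 mol
mass of H2C2O4 = 4.103 × 10^-3 × 90.03 = 0.3694 g
% H2C2O4 = 0.3694 / 0.9590 × 100 = 38.52 %

38.52 %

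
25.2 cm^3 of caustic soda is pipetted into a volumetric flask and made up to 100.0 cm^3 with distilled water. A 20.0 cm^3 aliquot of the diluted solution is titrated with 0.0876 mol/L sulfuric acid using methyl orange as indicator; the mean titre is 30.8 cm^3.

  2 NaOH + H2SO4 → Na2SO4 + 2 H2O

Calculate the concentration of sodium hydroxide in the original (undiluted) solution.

n(H2SO4) = 0.0308 × 0.0876 = 2.70 × 10^-3 mol
From the 2:1 ratio, n(NaOH) in the aliquot = 2/1 × 2.70 × 10^-3 = 5.40 × 10^-3 mol
[NaOH]_dilute = 5.40 × 10^-3 / 0.0200 = 0.270 mol/L
Dilution factor = 100.0 / 25.2 = 3.968
[NaOH]_stock = 0.270 × 3.968 = 1.07 mol/L

1.07 mol/L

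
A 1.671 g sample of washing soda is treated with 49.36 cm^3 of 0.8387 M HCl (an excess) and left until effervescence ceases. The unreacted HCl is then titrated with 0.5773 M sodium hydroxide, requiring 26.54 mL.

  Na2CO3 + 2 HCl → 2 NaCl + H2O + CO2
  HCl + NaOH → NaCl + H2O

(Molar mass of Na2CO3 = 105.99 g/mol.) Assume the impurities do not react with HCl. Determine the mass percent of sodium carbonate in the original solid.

n(HCl) added = 0.04936 × 0.8387 = 0.04140 mol
n(NaOH) used in back-titration = 0.02654 × 0.5773 = 0.01532 mol
n(HCl) left over = 0.01532 mol (1:1 ratio)
n(HCl) consumed by analyte = 0.04140 − 0.01532 = 0.02608 mol
From the 1:2 ratio, n(Na2CO3) = 1/2 × 0.02608 = 0.01304 mol
mass of Na2CO3 = 0.01304 × 105.99 = 1.382 g
% Na2CO3 = 1.382 / 1.671 × 100 = 82.70 %

82.70 %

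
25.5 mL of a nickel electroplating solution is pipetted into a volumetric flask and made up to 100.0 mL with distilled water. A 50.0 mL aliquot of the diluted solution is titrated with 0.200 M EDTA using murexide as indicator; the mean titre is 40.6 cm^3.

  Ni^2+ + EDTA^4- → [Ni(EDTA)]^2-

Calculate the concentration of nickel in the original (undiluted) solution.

n(EDTA) = 0.0406 × 0.200 = 8.12 × 10^-3 mol
n(Ni2+) in the aliquot = 8.12 × 10^-3 mol (1:1 ratio)
[Ni2+]_dilute = 8.12 × 10^-3 / 0.0500 = 0.162 mol/L
Dilution factor = 100.0 / 25.5 = 3.922
[Ni2+]_stock = 0.162 × 3.922 = 0.637 mol/L

0.637 M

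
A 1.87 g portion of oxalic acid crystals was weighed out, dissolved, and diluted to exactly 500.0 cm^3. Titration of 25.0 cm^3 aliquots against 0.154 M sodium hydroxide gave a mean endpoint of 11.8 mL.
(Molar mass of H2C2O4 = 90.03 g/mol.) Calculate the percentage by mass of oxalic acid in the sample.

87.5 %

H2C2O4 + 2 NaOH → Na2C2O4 + 2 H2O
n(NaOH) per titration = 0.0118 × 0.154 = 1.82 × 10^-3 mol
From the 1:2 ratio, n(H2C2O4) in each aliquot = 1/2 × 1.82 × 10^-3 = 9.09 × 10^-4 mol
n(H2C2O4) in the whole flask = 9.09 × 10^-4 × 500.0/25.0 = 0.0182 mol
mass of H2C2O4 = 0.0182 × 90.03 = 1.64 g
% H2C2O4 = 1.64 / 1.87 × 100 = 87.5 %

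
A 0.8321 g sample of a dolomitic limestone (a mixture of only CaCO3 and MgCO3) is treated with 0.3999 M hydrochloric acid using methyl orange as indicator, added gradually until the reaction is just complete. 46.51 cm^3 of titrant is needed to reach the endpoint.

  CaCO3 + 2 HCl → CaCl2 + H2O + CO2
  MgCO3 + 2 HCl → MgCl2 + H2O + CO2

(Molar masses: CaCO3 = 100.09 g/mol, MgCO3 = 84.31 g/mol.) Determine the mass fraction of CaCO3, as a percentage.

n(HCl) = 0.04651 × 0.3999 = 0.01860 mol
Let x = n(CaCO3), y = n(MgCO3).
Titrant: 2x + 2y = 0.01860;  mass: 100.09x + 84.31y = 0.8321
Solving, x = 3.045 × 10^-3 mol, y = 6.255 × 10^-3 mol
mass of CaCO3 = 3.045 × 10^-3 × 100.09 = 0.3047 g
% CaCO3 = 0.3047 / 0.8321 × 100 = 36.62 %

36.62 %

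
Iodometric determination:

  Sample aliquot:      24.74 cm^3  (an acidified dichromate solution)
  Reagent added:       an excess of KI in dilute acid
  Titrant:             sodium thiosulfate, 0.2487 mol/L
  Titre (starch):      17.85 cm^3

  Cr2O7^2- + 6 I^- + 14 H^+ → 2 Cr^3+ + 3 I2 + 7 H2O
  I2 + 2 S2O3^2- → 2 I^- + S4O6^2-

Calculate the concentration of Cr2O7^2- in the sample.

n(S2O3^2-) = 0.01785 × 0.2487 = 4.439 × 10^-3 mol
n(I2) = n(S2O3^2-)/2 = 2.220 × 10^-3 mol
From the 1:3 ratio, n(Cr2O7^2-) in the aliquot = 1/3 × 2.220 × 10^-3 = 7.399 × 10^-4 mol
[Cr2O7^2-] = 7.399 × 10^-4 / 0.02474 = 0.02991 mol/L

0.02991 mol/L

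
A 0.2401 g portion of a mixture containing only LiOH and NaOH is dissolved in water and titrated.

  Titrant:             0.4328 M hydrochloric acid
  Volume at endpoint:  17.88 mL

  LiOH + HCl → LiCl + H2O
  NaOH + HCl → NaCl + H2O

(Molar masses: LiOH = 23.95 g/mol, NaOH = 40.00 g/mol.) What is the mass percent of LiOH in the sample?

43.16 %

n(HCl) = 0.01788 × 0.4328 = 7.738 × 10^-3 mol
Let x = n(LiOH), y = n(NaOH).
Titrant: 1x + 1y = 7.738 × 10^-3;  mass: 23.95x + 40.00y = 0.2401
Solving, x = 4.326 × 10^-3 mol, y = 3.412 × 10^-3 mol
mass of LiOH = 4.326 × 10^-3 × 23.95 = 0.1036 g
% LiOH = 0.1036 / 0.2401 × 100 = 43.16 %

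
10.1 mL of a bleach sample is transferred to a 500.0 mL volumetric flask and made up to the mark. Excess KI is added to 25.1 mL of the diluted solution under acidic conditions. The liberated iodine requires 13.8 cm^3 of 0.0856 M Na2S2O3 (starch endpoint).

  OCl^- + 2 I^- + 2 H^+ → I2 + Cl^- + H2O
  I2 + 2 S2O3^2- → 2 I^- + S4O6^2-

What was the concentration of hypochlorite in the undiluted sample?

n(S2O3^2-) = 0.0138 × 0.0856 = 1.18 × 10^-3 mol
n(I2) = n(S2O3^2-)/2 = 5.91 × 10^-4 mol
n(OCl^-) in the aliquot = 5.91 × 10^-4 mol (1:1 ratio)
[OCl^-]_dilute = 5.91 × 10^-4 / 0.0251 = 0.0235 mol/L
[OCl^-]_original = 0.0235 × 500.0/10.1 = 1.16 mol/L

1.16 M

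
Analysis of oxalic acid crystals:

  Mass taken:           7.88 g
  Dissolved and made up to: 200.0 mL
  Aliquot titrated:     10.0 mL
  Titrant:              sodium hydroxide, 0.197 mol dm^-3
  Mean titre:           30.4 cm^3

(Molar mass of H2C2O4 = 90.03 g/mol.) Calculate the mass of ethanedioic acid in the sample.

5.39 g

H2C2O4 + 2 NaOH → Na2C2O4 + 2 H2O
n(NaOH) per titration = 0.0304 × 0.197 = 5.99 × 10^-3 mol
From the 1:2 ratio, n(H2C2O4) in each aliquot = 1/2 × 5.99 × 10^-3 = 2.99 × 10^-3 mol
n(H2C2O4) in the whole flask = 2.99 × 10^-3 × 200.0/10.0 = 0.0599 mol
mass of H2C2O4 = 0.0599 × 90.03 = 5.39 g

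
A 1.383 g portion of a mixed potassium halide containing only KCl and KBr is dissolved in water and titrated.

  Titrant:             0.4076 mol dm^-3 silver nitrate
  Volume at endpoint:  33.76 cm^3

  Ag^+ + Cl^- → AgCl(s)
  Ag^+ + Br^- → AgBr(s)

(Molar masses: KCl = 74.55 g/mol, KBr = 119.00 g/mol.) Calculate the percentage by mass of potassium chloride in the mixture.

n(AgNO3) = 0.03376 × 0.4076 = 0.01376 mol
Let x = n(KCl), y = n(KBr).
Titrant: 1x + 1y = 0.01376;  mass: 74.55x + 119.00y = 1.383
Solving, x = 5.726 × 10^-3 mol, y = 8.035 × 10^-3 mol
mass of KCl = 5.726 × 10^-3 × 74.55 = 0.4269 g
% KCl = 0.4269 / 1.383 × 100 = 30.86 %

30.86 %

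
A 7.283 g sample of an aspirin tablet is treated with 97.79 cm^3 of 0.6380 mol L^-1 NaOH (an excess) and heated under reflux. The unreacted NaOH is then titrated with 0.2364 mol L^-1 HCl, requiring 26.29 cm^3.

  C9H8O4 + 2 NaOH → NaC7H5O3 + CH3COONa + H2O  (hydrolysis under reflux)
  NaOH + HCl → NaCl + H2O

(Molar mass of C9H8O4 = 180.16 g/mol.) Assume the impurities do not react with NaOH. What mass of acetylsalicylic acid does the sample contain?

n(NaOH) added = 0.09779 × 0.6380 = 0.06239 mol
n(HCl) used in back-titration = 0.02629 × 0.2364 = 6.215 × 10^-3 mol
n(NaOH) left over = 6.215 × 10^-3 mol (1:1 ratio)
n(NaOH) consumed by analyte = 0.06239 − 6.215 × 10^-3 = 0.05618 mol
From the 1:2 ratio, n(C9H8O4) = 1/2 × 0.05618 = 0.02809 mol
mass of C9H8O4 = 0.02809 × 180.16 = 5.060 g

5.060 g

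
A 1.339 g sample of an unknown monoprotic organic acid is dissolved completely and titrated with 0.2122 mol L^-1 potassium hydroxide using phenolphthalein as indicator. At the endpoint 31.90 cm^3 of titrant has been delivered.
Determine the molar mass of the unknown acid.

n(KOH) = 0.03190 L × 0.2122 mol/L = 6.769 × 10^-3 mol
n(HA) = 6.769 × 10^-3 mol (1:1 ratio)
M = m / n = 1.339 g / 6.769 × 10^-3 mol = 197.8 g/mol

197.8 g/mol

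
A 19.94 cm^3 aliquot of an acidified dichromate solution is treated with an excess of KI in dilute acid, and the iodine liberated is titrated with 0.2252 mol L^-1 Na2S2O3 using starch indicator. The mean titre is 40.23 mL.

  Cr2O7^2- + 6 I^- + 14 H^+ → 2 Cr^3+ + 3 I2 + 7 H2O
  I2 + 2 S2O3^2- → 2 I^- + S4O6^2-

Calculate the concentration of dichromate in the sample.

n(S2O3^2-) = 0.04023 × 0.2252 = 9.060 × 10^-3 mol
n(I2) = n(S2O3^2-)/2 = 4.530 × 10^-3 mol
From the 1:3 ratio, n(Cr2O7^2-) in the aliquot = 1/3 × 4.530 × 10^-3 = 1.510 × 10^-3 mol
[Cr2O7^2-] = 1.510 × 10^-3 / 0.01994 = 0.07573 mol/L

0.07573 mol/L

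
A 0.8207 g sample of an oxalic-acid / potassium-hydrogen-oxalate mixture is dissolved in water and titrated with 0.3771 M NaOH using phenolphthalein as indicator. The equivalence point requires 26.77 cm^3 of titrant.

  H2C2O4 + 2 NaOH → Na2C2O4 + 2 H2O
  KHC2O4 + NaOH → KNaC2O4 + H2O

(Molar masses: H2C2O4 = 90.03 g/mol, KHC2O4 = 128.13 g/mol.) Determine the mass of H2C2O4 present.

n(NaOH) = 0.02677 × 0.3771 = 0.01009 mol
Let x = n(H2C2O4), y = n(KHC2O4).
Titrant: 2x + 1y = 0.01009;  mass: 90.03x + 128.13y = 0.8207
Solving, x = 2.844 × 10^-3 mol, y = 4.407 × 10^-3 mol
mass of H2C2O4 = 2.844 × 10^-3 × 90.03 = 0.2561 g

0.2561 g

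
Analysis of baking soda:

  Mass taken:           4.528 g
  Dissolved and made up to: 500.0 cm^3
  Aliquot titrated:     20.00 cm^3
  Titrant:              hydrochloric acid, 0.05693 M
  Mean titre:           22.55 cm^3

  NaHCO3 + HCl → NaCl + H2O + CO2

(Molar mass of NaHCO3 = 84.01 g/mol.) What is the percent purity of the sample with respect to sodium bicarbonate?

59.55 %

n(HCl) per titration = 0.02255 × 0.05693 = 1.284 × 10^-3 mol
n(NaHCO3) in each aliquot = 1.284 × 10^-3 mol (1:1 ratio)
n(NaHCO3) in the whole flask = 1.284 × 10^-3 × 500.0/20.00 = 0.03209 mol
mass of NaHCO3 = 0.03209 × 84.01 = 2.696 g
% NaHCO3 = 2.696 / 4.528 × 100 = 59.55 %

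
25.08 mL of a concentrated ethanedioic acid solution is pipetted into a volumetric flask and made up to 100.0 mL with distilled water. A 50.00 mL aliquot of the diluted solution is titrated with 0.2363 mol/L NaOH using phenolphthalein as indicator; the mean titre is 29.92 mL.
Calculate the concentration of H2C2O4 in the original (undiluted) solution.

0.2819 mol/L

H2C2O4 + 2 NaOH → Na2C2O4 + 2 H2O
n(NaOH) = 0.02992 × 0.2363 = 7.070 × 10^-3 mol
From the 1:2 ratio, n(H2C2O4) in the aliquot = 1/2 × 7.070 × 10^-3 = 3.535 × 10^-3 mol
[H2C2O4]_dilute = 3.535 × 10^-3 / 0.05000 = 0.07070 mol/L
Dilution factor = 100.0 / 25.08 = 3.987
[H2C2O4]_stock = 0.07070 × 3.987 = 0.2819 mol/L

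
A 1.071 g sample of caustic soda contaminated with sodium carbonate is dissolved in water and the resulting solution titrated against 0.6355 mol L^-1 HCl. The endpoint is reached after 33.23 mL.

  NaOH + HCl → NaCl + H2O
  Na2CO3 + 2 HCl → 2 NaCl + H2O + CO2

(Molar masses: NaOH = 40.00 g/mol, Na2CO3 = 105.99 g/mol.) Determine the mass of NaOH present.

n(HCl) = 0.03323 × 0.6355 = 0.02112 mol
Let x = n(NaOH), y = n(Na2CO3).
Titrant: 1x + 2y = 0.02112;  mass: 40.00x + 105.99y = 1.071
Solving, x = 3.704 × 10^-3 mol, y = 8.707 × 10^-3 mol
mass of NaOH = 3.704 × 10^-3 × 40.00 = 0.1482 g

0.1482 g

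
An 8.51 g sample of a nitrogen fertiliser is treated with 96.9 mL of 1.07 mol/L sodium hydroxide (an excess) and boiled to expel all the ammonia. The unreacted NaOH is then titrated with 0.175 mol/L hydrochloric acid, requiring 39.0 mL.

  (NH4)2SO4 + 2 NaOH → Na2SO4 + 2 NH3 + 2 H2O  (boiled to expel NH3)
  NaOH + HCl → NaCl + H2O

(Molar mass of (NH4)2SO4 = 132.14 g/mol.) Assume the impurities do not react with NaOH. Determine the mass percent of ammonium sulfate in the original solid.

75.2 %

n(NaOH) added = 0.0969 × 1.07 = 0.104 mol
n(HCl) used in back-titration = 0.0390 × 0.175 = 6.82 × 10^-3 mol
n(NaOH) left over = 6.82 × 10^-3 mol (1:1 ratio)
n(NaOH) consumed by analyte = 0.104 − 6.82 × 10^-3 = 0.0969 mol
From the 1:2 ratio, n((NH4)2SO4) = 1/2 × 0.0969 = 0.0484 mol
mass of (NH4)2SO4 = 0.0484 × 132.14 = 6.40 g
% (NH4)2SO4 = 6.40 / 8.51 × 100 = 75.2 %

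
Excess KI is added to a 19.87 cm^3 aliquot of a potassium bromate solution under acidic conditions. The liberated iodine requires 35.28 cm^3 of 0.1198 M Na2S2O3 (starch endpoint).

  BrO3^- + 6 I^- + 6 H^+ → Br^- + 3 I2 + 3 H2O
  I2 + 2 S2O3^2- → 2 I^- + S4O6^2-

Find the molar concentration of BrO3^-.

n(S2O3^2-) = 0.03528 × 0.1198 = 4.227 × 10^-3 mol
n(I2) = n(S2O3^2-)/2 = 2.113 × 10^-3 mol
From the 1:3 ratio, n(BrO3^-) in the aliquot = 1/3 × 2.113 × 10^-3 = 7.044 × 10^-4 mol
[BrO3^-] = 7.044 × 10^-4 / 0.01987 = 0.03545 mol/L

0.03545 M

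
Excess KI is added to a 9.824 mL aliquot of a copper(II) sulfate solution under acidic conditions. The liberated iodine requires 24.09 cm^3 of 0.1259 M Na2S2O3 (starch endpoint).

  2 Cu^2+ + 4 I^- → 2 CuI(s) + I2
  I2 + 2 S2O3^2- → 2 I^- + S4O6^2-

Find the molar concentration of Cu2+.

0.3087 M

n(S2O3^2-) = 0.02409 × 0.1259 = 3.033 × 10^-3 mol
n(I2) = n(S2O3^2-)/2 = 1.516 × 10^-3 mol
From the 2:1 ratio, n(Cu2+) in the aliquot = 2/1 × 1.516 × 10^-3 = 3.033 × 10^-3 mol
[Cu2+] = 3.033 × 10^-3 / 0.009824 = 0.3087 mol/L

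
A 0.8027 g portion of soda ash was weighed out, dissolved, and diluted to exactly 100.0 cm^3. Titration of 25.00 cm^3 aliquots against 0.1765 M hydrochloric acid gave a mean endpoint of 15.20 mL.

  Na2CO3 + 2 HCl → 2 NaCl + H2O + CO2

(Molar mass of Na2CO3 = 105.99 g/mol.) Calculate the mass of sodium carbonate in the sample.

0.5687 g

n(HCl) per titration = 0.01520 × 0.1765 = 2.683 × 10^-3 mol
From the 1:2 ratio, n(Na2CO3) in each aliquot = 1/2 × 2.683 × 10^-3 = 1.341 × 10^-3 mol
n(Na2CO3) in the whole flask = 1.341 × 10^-3 × 100.0/25.00 = 5.366 × 10^-3 mol
mass of Na2CO3 = 5.366 × 10^-3 × 105.99 = 0.5687 g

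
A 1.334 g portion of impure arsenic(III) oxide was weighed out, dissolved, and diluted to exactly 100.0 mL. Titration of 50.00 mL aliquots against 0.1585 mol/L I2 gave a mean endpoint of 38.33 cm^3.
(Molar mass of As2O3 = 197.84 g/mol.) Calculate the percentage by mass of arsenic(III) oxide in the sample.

90.10 %

As2O3 + 2 I2 + 2 H2O → As2O5 + 4 HI
n(I2) per titration = 0.03833 × 0.1585 = 6.075 × 10^-3 mol
From the 1:2 ratio, n(As2O3) in each aliquot = 1/2 × 6.075 × 10^-3 = 3.038 × 10^-3 mol
n(As2O3) in the whole flask = 3.038 × 10^-3 × 100.0/50.00 = 6.075 × 10^-3 mol
mass of As2O3 = 6.075 × 10^-3 × 197.84 = 1.202 g
% As2O3 = 1.202 / 1.334 × 100 = 90.10 %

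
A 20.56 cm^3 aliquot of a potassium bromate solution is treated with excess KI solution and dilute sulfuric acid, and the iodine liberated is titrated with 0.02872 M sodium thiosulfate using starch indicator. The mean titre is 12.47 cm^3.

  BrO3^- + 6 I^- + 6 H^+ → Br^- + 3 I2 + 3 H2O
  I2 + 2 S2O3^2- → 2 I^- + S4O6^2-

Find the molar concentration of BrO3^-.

0.002903 M

n(S2O3^2-) = 0.01247 × 0.02872 = 3.581 × 10^-4 mol
n(I2) = n(S2O3^2-)/2 = 1.791 × 10^-4 mol
From the 1:3 ratio, n(BrO3^-) in the aliquot = 1/3 × 1.791 × 10^-4 = 5.969 × 10^-5 mol
[BrO3^-] = 5.969 × 10^-5 / 0.02056 = 0.002903 mol/L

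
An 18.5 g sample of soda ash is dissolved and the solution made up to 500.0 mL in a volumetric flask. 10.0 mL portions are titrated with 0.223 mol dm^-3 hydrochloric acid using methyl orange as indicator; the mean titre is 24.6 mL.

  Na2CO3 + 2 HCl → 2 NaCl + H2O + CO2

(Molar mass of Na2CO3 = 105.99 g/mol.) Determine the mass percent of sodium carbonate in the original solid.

78.6 %

n(HCl) per titration = 0.0246 × 0.223 = 5.49 × 10^-3 mol
From the 1:2 ratio, n(Na2CO3) in each aliquot = 1/2 × 5.49 × 10^-3 = 2.74 × 10^-3 mol
n(Na2CO3) in the whole flask = 2.74 × 10^-3 × 500.0/10.0 = 0.137 mol
mass of Na2CO3 = 0.137 × 105.99 = 14.5 g
% Na2CO3 = 14.5 / 18.5 × 100 = 78.6 %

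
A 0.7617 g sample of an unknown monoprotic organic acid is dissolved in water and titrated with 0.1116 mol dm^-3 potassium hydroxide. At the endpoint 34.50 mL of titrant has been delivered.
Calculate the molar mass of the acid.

197.8 g/mol

n(KOH) = 0.03450 L × 0.1116 mol/L = 3.850 × 10^-3 mol
n(HA) = 3.850 × 10^-3 mol (1:1 ratio)
M = m / n = 0.7617 g / 3.850 × 10^-3 mol = 197.8 g/mol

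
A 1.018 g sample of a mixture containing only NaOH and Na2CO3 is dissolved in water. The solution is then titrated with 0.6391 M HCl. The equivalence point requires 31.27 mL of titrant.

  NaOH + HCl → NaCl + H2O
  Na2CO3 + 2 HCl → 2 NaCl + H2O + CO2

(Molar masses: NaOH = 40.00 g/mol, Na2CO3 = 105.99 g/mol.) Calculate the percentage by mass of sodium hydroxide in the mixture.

n(HCl) = 0.03127 × 0.6391 = 0.01998 mol
Let x = n(NaOH), y = n(Na2CO3).
Titrant: 1x + 2y = 0.01998;  mass: 40.00x + 105.99y = 1.018
Solving, x = 3.162 × 10^-3 mol, y = 8.411 × 10^-3 mol
mass of NaOH = 3.162 × 10^-3 × 40.00 = 0.1265 g
% NaOH = 0.1265 / 1.018 × 100 = 12.42 %

12.42 %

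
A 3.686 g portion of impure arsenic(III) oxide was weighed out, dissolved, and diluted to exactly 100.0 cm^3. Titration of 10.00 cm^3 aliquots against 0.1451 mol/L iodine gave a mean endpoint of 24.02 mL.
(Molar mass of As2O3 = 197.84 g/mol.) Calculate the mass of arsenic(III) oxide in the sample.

As2O3 + 2 I2 + 2 H2O → As2O5 + 4 HI
n(I2) per titration = 0.02402 × 0.1451 = 3.485 × 10^-3 mol
From the 1:2 ratio, n(As2O3) in each aliquot = 1/2 × 3.485 × 10^-3 = 1.743 × 10^-3 mol
n(As2O3) in the whole flask = 1.743 × 10^-3 × 100.0/10.00 = 0.01743 mol
mass of As2O3 = 0.01743 × 197.84 = 3.448 g

3.448 g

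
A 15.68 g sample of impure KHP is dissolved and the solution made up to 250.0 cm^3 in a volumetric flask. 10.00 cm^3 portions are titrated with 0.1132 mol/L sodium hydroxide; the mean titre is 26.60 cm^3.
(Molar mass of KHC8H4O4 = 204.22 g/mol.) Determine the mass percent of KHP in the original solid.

98.04 %

KHC8H4O4 + NaOH → KNaC8H4O4 + H2O
n(NaOH) per titration = 0.02660 × 0.1132 = 3.011 × 10^-3 mol
n(KHC8H4O4) in each aliquot = 3.011 × 10^-3 mol (1:1 ratio)
n(KHC8H4O4) in the whole flask = 3.011 × 10^-3 × 250.0/10.00 = 0.07528 mol
mass of KHC8H4O4 = 0.07528 × 204.22 = 15.37 g
% KHC8H4O4 = 15.37 / 15.68 × 100 = 98.04 %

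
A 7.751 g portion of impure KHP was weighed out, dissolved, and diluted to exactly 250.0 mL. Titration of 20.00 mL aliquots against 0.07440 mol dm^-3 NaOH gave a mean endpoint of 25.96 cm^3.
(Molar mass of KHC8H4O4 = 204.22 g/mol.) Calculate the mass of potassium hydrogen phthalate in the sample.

KHC8H4O4 + NaOH → KNaC8H4O4 + H2O
n(NaOH) per titration = 0.02596 × 0.07440 = 1.931 × 10^-3 mol
n(KHC8H4O4) in each aliquot = 1.931 × 10^-3 mol (1:1 ratio)
n(KHC8H4O4) in the whole flask = 1.931 × 10^-3 × 250.0/20.00 = 0.02414 mol
mass of KHC8H4O4 = 0.02414 × 204.22 = 4.930 g

4.930 g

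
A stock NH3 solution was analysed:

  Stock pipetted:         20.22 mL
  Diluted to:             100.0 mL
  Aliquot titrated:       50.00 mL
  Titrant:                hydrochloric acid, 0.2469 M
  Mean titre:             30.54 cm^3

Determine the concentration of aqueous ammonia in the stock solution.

NH3 + HCl → NH4Cl
n(HCl) = 0.03054 × 0.2469 = 7.540 × 10^-3 mol
n(NH3) in the aliquot = 7.540 × 10^-3 mol (1:1 ratio)
[NH3]_dilute = 7.540 × 10^-3 / 0.05000 = 0.1508 mol/L
Dilution factor = 100.0 / 20.22 = 4.946
[NH3]_stock = 0.1508 × 4.946 = 0.7458 mol/L

0.7458 M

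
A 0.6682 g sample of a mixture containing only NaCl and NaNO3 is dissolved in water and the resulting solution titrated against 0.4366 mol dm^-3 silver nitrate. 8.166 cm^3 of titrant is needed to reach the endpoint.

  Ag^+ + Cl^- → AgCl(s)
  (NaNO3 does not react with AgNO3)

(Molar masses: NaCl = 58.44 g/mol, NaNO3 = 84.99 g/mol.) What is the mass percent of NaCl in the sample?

n(AgNO3) = 0.008166 × 0.4366 = 3.565 × 10^-3 mol
Let x = n(NaCl), y = n(NaNO3).
Titrant: 1x = 3.565 × 10^-3;  mass: 58.44x + 84.99y = 0.6682
Solving, x = 3.565 × 10^-3 mol, y = 5.411 × 10^-3 mol
mass of NaCl = 3.565 × 10^-3 × 58.44 = 0.2084 g
% NaCl = 0.2084 / 0.6682 × 100 = 31.18 %

31.18 %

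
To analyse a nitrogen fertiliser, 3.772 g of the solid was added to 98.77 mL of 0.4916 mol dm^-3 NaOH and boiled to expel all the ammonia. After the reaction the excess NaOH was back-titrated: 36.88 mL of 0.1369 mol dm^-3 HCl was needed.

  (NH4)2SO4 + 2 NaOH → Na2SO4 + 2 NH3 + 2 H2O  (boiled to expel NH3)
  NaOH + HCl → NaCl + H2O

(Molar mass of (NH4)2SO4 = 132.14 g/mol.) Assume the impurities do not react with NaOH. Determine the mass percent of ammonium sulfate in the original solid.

n(NaOH) added = 0.09877 × 0.4916 = 0.04856 mol
n(HCl) used in back-titration = 0.03688 × 0.1369 = 5.049 × 10^-3 mol
n(NaOH) left over = 5.049 × 10^-3 mol (1:1 ratio)
n(NaOH) consumed by analyte = 0.04856 − 5.049 × 10^-3 = 0.04351 mol
From the 1:2 ratio, n((NH4)2SO4) = 1/2 × 0.04351 = 0.02175 mol
mass of (NH4)2SO4 = 0.02175 × 132.14 = 2.874 g
% (NH4)2SO4 = 2.874 / 3.772 × 100 = 76.21 %

76.21 %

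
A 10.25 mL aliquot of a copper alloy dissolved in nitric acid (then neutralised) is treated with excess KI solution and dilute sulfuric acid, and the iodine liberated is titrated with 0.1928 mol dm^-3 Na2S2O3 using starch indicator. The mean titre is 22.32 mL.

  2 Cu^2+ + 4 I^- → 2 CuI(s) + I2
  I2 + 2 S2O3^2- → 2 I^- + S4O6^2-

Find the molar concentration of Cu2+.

0.4198 mol/L

n(S2O3^2-) = 0.02232 × 0.1928 = 4.303 × 10^-3 mol
n(I2) = n(S2O3^2-)/2 = 2.152 × 10^-3 mol
From the 2:1 ratio, n(Cu2+) in the aliquot = 2/1 × 2.152 × 10^-3 = 4.303 × 10^-3 mol
[Cu2+] = 4.303 × 10^-3 / 0.01025 = 0.4198 mol/L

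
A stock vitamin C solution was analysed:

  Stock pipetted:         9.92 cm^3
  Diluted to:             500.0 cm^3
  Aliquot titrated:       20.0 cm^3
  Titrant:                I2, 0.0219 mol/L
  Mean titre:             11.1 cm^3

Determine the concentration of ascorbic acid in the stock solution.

C6H8O6 + I2 → C6H6O6 + 2 HI
n(I2) = 0.0111 × 0.0219 = 2.43 × 10^-4 mol
n(C6H8O6) in the aliquot = 2.43 × 10^-4 mol (1:1 ratio)
[C6H8O6]_dilute = 2.43 × 10^-4 / 0.0200 = 0.0122 mol/L
Dilution factor = 500.0 / 9.92 = 50.40
[C6H8O6]_stock = 0.0122 × 50.40 = 0.613 mol/L

0.613 mol/L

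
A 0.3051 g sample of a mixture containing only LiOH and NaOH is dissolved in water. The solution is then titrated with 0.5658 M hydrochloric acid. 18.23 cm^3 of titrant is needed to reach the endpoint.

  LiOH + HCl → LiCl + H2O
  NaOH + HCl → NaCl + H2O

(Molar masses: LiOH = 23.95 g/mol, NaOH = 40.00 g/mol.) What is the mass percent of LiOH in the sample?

52.57 %

n(HCl) = 0.01823 × 0.5658 = 0.01031 mol
Let x = n(LiOH), y = n(NaOH).
Titrant: 1x + 1y = 0.01031;  mass: 23.95x + 40.00y = 0.3051
Solving, x = 6.697 × 10^-3 mol, y = 3.618 × 10^-3 mol
mass of LiOH = 6.697 × 10^-3 × 23.95 = 0.1604 g
% LiOH = 0.1604 / 0.3051 × 100 = 52.57 %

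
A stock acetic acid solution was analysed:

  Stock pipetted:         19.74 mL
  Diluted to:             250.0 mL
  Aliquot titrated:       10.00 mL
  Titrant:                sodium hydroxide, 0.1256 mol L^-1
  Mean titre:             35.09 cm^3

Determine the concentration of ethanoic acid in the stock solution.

5.582 mol/L

CH3COOH + NaOH → CH3COONa + H2O
n(NaOH) = 0.03509 × 0.1256 = 4.407 × 10^-3 mol
n(CH3COOH) in the aliquot = 4.407 × 10^-3 mol (1:1 ratio)
[CH3COOH]_dilute = 4.407 × 10^-3 / 0.01000 = 0.4407 mol/L
Dilution factor = 250.0 / 19.74 = 12.66
[CH3COOH]_stock = 0.4407 × 12.66 = 5.582 mol/L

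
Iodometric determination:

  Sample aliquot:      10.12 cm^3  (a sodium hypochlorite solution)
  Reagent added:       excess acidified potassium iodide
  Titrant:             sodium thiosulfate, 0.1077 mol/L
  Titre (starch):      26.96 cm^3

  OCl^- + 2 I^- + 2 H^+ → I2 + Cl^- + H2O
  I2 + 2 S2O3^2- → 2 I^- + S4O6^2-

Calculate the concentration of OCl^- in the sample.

n(S2O3^2-) = 0.02696 × 0.1077 = 2.904 × 10^-3 mol
n(I2) = n(S2O3^2-)/2 = 1.452 × 10^-3 mol
n(OCl^-) in the aliquot = 1.452 × 10^-3 mol (1:1 ratio)
[OCl^-] = 1.452 × 10^-3 / 0.01012 = 0.1435 mol/L

0.1435 mol/L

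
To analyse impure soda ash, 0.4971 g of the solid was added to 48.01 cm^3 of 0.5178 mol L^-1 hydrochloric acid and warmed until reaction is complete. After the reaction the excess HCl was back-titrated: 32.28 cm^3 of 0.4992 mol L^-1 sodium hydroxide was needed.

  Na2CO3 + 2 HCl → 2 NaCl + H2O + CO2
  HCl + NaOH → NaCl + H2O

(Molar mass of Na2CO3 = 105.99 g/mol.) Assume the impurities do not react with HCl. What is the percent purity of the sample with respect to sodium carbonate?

n(HCl) added = 0.04801 × 0.5178 = 0.02486 mol
n(NaOH) used in back-titration = 0.03228 × 0.4992 = 0.01611 mol
n(HCl) left over = 0.01611 mol (1:1 ratio)
n(HCl) consumed by analyte = 0.02486 − 0.01611 = 8.745 × 10^-3 mol
From the 1:2 ratio, n(Na2CO3) = 1/2 × 8.745 × 10^-3 = 4.373 × 10^-3 mol
mass of Na2CO3 = 4.373 × 10^-3 × 105.99 = 0.4635 g
% Na2CO3 = 0.4635 / 0.4971 × 100 = 93.23 %

93.23 %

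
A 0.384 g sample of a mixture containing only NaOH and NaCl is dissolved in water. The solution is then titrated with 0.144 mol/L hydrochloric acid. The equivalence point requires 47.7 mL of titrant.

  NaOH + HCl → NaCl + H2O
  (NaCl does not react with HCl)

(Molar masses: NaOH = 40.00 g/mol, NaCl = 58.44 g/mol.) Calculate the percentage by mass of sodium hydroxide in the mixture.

n(HCl) = 0.0477 × 0.144 = 6.87 × 10^-3 mol
Let x = n(NaOH), y = n(NaCl).
Titrant: 1x = 6.87 × 10^-3;  mass: 40.00x + 58.44y = 0.384
Solving, x = 6.87 × 10^-3 mol, y = 1.87 × 10^-3 mol
mass of NaOH = 6.87 × 10^-3 × 40.00 = 0.275 g
% NaOH = 0.275 / 0.384 × 100 = 71.5 %

71.5 %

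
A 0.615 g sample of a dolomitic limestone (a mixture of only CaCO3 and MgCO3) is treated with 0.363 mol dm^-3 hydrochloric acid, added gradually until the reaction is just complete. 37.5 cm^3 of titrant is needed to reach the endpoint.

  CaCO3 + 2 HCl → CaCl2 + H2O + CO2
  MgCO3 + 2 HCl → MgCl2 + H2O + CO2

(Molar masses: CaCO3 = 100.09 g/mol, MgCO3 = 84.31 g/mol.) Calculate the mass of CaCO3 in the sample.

0.261 g

n(HCl) = 0.0375 × 0.363 = 0.0136 mol
Let x = n(CaCO3), y = n(MgCO3).
Titrant: 2x + 2y = 0.0136;  mass: 100.09x + 84.31y = 0.615
Solving, x = 2.61 × 10^-3 mol, y = 4.20 × 10^-3 mol
mass of CaCO3 = 2.61 × 10^-3 × 100.09 = 0.261 g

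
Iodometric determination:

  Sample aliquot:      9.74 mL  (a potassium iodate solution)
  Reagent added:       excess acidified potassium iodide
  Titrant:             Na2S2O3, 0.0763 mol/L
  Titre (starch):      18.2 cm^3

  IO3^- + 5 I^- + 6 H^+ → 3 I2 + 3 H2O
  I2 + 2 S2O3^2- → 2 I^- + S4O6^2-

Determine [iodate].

n(S2O3^2-) = 0.0182 × 0.0763 = 1.39 × 10^-3 mol
n(I2) = n(S2O3^2-)/2 = 6.94 × 10^-4 mol
From the 1:3 ratio, n(IO3^-) in the aliquot = 1/3 × 6.94 × 10^-4 = 2.31 × 10^-4 mol
[IO3^-] = 2.31 × 10^-4 / 0.00974 = 0.0238 mol/L

0.0238 mol/L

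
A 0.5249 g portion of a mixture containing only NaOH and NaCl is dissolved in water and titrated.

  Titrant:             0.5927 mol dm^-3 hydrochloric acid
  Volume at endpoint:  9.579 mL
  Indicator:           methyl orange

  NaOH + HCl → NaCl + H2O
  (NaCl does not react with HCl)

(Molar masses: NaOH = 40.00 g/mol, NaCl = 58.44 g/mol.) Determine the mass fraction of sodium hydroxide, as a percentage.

43.27 %

n(HCl) = 0.009579 × 0.5927 = 5.677 × 10^-3 mol
Let x = n(NaOH), y = n(NaCl).
Titrant: 1x = 5.677 × 10^-3;  mass: 40.00x + 58.44y = 0.5249
Solving, x = 5.677 × 10^-3 mol, y = 5.096 × 10^-3 mol
mass of NaOH = 5.677 × 10^-3 × 40.00 = 0.2271 g
% NaOH = 0.2271 / 0.5249 × 100 = 43.27 %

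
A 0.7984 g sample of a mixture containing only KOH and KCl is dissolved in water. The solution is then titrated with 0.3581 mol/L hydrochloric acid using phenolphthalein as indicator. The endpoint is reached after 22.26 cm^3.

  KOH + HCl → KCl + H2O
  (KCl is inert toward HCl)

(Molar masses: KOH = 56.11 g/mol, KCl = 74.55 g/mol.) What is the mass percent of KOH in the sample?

n(HCl) = 0.02226 × 0.3581 = 7.971 × 10^-3 mol
Let x = n(KOH), y = n(KCl).
Titrant: 1x = 7.971 × 10^-3;  mass: 56.11x + 74.55y = 0.7984
Solving, x = 7.971 × 10^-3 mol, y = 4.710 × 10^-3 mol
mass of KOH = 7.971 × 10^-3 × 56.11 = 0.4473 g
% KOH = 0.4473 / 0.7984 × 100 = 56.02 %

56.02 %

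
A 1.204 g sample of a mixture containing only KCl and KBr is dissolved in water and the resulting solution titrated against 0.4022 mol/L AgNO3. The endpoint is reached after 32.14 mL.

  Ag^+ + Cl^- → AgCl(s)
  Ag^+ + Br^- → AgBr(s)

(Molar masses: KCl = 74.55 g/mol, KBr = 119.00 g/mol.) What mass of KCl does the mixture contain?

0.5606 g

n(AgNO3) = 0.03214 × 0.4022 = 0.01293 mol
Let x = n(KCl), y = n(KBr).
Titrant: 1x + 1y = 0.01293;  mass: 74.55x + 119.00y = 1.204
Solving, x = 7.520 × 10^-3 mol, y = 5.406 × 10^-3 mol
mass of KCl = 7.520 × 10^-3 × 74.55 = 0.5606 g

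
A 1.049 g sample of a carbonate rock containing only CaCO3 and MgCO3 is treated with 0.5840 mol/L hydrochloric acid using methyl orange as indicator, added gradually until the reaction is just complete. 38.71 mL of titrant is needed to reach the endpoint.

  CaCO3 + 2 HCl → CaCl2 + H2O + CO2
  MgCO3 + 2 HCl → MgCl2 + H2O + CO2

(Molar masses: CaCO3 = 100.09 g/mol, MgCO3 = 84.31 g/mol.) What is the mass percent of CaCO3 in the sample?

58.06 %

n(HCl) = 0.03871 × 0.5840 = 0.02261 mol
Let x = n(CaCO3), y = n(MgCO3).
Titrant: 2x + 2y = 0.02261;  mass: 100.09x + 84.31y = 1.049
Solving, x = 6.085 × 10^-3 mol, y = 5.219 × 10^-3 mol
mass of CaCO3 = 6.085 × 10^-3 × 100.09 = 0.6090 g
% CaCO3 = 0.6090 / 1.049 × 100 = 58.06 %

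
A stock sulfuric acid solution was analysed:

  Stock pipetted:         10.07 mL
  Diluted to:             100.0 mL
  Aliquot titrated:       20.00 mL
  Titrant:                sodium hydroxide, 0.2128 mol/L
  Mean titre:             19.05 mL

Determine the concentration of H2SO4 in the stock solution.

1.006 mol/L

H2SO4 + 2 NaOH → Na2SO4 + 2 H2O
n(NaOH) = 0.01905 × 0.2128 = 4.054 × 10^-3 mol
From the 1:2 ratio, n(H2SO4) in the aliquot = 1/2 × 4.054 × 10^-3 = 2.027 × 10^-3 mol
[H2SO4]_dilute = 2.027 × 10^-3 / 0.02000 = 0.1013 mol/L
Dilution factor = 100.0 / 10.07 = 9.930
[H2SO4]_stock = 0.1013 × 9.930 = 1.006 mol/L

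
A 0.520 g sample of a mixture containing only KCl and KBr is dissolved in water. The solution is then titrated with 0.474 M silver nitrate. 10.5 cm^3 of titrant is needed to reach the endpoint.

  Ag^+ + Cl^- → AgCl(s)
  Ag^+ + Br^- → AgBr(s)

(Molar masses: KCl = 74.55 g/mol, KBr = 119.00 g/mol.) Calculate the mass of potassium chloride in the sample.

0.121 g

n(AgNO3) = 0.0105 × 0.474 = 4.98 × 10^-3 mol
Let x = n(KCl), y = n(KBr).
Titrant: 1x + 1y = 4.98 × 10^-3;  mass: 74.55x + 119.00y = 0.520
Solving, x = 1.63 × 10^-3 mol, y = 3.35 × 10^-3 mol
mass of KCl = 1.63 × 10^-3 × 74.55 = 0.121 g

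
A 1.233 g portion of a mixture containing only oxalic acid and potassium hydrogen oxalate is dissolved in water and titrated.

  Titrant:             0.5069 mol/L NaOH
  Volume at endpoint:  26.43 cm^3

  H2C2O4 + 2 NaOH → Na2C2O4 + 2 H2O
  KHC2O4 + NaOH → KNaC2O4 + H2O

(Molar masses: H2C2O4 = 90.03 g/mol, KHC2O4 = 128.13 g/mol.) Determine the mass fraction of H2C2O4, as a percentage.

21.24 %

n(NaOH) = 0.02643 × 0.5069 = 0.01340 mol
Let x = n(H2C2O4), y = n(KHC2O4).
Titrant: 2x + 1y = 0.01340;  mass: 90.03x + 128.13y = 1.233
Solving, x = 2.909 × 10^-3 mol, y = 7.579 × 10^-3 mol
mass of H2C2O4 = 2.909 × 10^-3 × 90.03 = 0.2619 g
% H2C2O4 = 0.2619 / 1.233 × 100 = 21.24 %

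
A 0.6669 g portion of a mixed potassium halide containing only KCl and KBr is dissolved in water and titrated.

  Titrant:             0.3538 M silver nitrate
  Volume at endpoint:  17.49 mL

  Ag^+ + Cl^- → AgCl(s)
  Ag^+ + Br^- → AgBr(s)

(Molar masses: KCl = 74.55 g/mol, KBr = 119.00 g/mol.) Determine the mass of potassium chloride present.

0.1165 g

n(AgNO3) = 0.01749 × 0.3538 = 6.188 × 10^-3 mol
Let x = n(KCl), y = n(KBr).
Titrant: 1x + 1y = 6.188 × 10^-3;  mass: 74.55x + 119.00y = 0.6669
Solving, x = 1.563 × 10^-3 mol, y = 4.625 × 10^-3 mol
mass of KCl = 1.563 × 10^-3 × 74.55 = 0.1165 g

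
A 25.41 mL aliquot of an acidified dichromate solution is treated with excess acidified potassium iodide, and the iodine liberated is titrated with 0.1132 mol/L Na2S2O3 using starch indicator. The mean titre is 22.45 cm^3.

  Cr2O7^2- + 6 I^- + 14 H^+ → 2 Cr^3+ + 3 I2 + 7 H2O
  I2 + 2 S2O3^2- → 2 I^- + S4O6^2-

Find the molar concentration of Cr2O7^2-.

n(S2O3^2-) = 0.02245 × 0.1132 = 2.541 × 10^-3 mol
n(I2) = n(S2O3^2-)/2 = 1.271 × 10^-3 mol
From the 1:3 ratio, n(Cr2O7^2-) in the aliquot = 1/3 × 1.271 × 10^-3 = 4.236 × 10^-4 mol
[Cr2O7^2-] = 4.236 × 10^-4 / 0.02541 = 0.01667 mol/L

0.01667 mol/L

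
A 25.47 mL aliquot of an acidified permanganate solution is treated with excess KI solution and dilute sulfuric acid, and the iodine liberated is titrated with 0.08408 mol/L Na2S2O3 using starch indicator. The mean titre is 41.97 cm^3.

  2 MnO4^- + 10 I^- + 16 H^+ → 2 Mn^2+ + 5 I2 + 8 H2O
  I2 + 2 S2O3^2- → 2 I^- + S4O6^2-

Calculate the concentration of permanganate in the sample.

0.02771 mol/L

n(S2O3^2-) = 0.04197 × 0.08408 = 3.529 × 10^-3 mol
n(I2) = n(S2O3^2-)/2 = 1.764 × 10^-3 mol
From the 2:5 ratio, n(MnO4^-) in the aliquot = 2/5 × 1.764 × 10^-3 = 7.058 × 10^-4 mol
[MnO4^-] = 7.058 × 10^-4 / 0.02547 = 0.02771 mol/L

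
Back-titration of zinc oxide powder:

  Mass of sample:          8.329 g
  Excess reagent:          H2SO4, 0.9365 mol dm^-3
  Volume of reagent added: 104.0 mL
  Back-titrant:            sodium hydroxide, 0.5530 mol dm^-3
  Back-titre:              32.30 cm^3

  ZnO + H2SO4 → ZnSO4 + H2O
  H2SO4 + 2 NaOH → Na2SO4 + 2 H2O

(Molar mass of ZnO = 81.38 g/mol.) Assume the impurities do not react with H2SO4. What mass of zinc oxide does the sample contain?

n(H2SO4) added = 0.1040 × 0.9365 = 0.09740 mol
n(NaOH) used in back-titration = 0.03230 × 0.5530 = 0.01786 mol
From the 1:2 ratio, n(H2SO4) left over = 1/2 × 0.01786 = 8.931 × 10^-3 mol
n(H2SO4) consumed by analyte = 0.09740 − 8.931 × 10^-3 = 0.08847 mol
n(ZnO) = 0.08847 mol (1:1 ratio)
mass of ZnO = 0.08847 × 81.38 = 7.199 g

7.199 g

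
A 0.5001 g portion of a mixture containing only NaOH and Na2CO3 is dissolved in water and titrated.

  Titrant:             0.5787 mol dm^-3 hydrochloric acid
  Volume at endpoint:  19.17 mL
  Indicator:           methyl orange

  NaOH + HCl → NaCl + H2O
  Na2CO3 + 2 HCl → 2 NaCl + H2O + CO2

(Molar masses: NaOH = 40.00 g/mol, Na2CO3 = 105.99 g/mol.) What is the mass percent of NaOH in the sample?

n(HCl) = 0.01917 × 0.5787 = 0.01109 mol
Let x = n(NaOH), y = n(Na2CO3).
Titrant: 1x + 2y = 0.01109;  mass: 40.00x + 105.99y = 0.5001
Solving, x = 6.757 × 10^-3 mol, y = 2.168 × 10^-3 mol
mass of NaOH = 6.757 × 10^-3 × 40.00 = 0.2703 g
% NaOH = 0.2703 / 0.5001 × 100 = 54.05 %

54.05 %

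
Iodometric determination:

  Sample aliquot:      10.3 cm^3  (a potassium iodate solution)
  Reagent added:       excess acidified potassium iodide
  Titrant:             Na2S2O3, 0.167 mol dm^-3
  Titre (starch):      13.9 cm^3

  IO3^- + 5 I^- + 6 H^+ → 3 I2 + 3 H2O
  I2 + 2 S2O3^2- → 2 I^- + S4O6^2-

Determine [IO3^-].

0.0376 mol/L

n(S2O3^2-) = 0.0139 × 0.167 = 2.32 × 10^-3 mol
n(I2) = n(S2O3^2-)/2 = 1.16 × 10^-3 mol
From the 1:3 ratio, n(IO3^-) in the aliquot = 1/3 × 1.16 × 10^-3 = 3.87 × 10^-4 mol
[IO3^-] = 3.87 × 10^-4 / 0.0103 = 0.0376 mol/L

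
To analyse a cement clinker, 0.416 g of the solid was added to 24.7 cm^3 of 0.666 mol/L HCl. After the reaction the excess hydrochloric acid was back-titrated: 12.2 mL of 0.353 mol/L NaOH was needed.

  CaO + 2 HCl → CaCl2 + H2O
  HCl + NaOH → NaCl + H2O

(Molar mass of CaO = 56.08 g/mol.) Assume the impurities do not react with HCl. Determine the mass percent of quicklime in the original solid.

n(HCl) added = 0.0247 × 0.666 = 0.0165 mol
n(NaOH) used in back-titration = 0.0122 × 0.353 = 4.31 × 10^-3 mol
n(HCl) left over = 4.31 × 10^-3 mol (1:1 ratio)
n(HCl) consumed by analyte = 0.0165 − 4.31 × 10^-3 = 0.0121 mol
From the 1:2 ratio, n(CaO) = 1/2 × 0.0121 = 6.07 × 10^-3 mol
mass of CaO = 6.07 × 10^-3 × 56.08 = 0.341 g
% CaO = 0.341 / 0.416 × 100 = 81.9 %

81.9 %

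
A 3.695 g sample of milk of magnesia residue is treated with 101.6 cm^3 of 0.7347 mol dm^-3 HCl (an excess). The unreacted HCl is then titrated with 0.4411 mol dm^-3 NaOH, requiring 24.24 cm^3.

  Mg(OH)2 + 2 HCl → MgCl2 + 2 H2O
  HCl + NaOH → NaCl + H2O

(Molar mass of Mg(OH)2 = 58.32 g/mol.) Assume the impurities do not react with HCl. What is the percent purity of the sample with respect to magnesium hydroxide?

50.47 %

n(HCl) added = 0.1016 × 0.7347 = 0.07465 mol
n(NaOH) used in back-titration = 0.02424 × 0.4411 = 0.01069 mol
n(HCl) left over = 0.01069 mol (1:1 ratio)
n(HCl) consumed by analyte = 0.07465 − 0.01069 = 0.06395 mol
From the 1:2 ratio, n(Mg(OH)2) = 1/2 × 0.06395 = 0.03198 mol
mass of Mg(OH)2 = 0.03198 × 58.32 = 1.865 g
% Mg(OH)2 = 1.865 / 3.695 × 100 = 50.47 %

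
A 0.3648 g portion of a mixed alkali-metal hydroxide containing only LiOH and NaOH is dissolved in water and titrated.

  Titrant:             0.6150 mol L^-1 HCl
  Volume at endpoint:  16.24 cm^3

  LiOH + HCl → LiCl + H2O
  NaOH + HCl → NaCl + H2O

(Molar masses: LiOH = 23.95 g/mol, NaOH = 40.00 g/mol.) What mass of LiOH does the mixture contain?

0.05179 g

n(HCl) = 0.01624 × 0.6150 = 9.988 × 10^-3 mol
Let x = n(LiOH), y = n(NaOH).
Titrant: 1x + 1y = 9.988 × 10^-3;  mass: 23.95x + 40.00y = 0.3648
Solving, x = 2.162 × 10^-3 mol, y = 7.825 × 10^-3 mol
mass of LiOH = 2.162 × 10^-3 × 23.95 = 0.05179 g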